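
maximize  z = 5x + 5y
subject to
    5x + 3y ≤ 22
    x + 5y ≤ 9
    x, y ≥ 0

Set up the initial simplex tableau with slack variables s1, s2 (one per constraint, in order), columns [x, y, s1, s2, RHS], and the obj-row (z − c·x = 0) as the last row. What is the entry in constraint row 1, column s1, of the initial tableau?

1

Slack s1 belongs to constraint 1; its column is the unit vector e_1, so the entry in row 1 is 1.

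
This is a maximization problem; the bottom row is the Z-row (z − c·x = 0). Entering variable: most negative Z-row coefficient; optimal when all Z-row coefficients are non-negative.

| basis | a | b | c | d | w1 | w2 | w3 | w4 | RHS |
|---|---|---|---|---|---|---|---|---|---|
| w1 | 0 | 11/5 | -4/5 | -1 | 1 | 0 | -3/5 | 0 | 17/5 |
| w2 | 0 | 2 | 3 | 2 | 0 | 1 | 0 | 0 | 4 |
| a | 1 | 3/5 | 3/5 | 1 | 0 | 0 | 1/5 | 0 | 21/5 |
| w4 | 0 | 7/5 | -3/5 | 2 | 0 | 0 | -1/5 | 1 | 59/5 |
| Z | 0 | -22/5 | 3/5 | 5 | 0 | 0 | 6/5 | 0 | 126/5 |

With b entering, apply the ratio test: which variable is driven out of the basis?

w1

Column b entries and ratios — w1: (17/5)/(11/5) = 17/11; w2: 4/2 = 2; a: (21/5)/(3/5) = 7; w4: (59/5)/(7/5) = 59/7.
Smallest ratio is 17/11 in the row of w1, so w1 leaves.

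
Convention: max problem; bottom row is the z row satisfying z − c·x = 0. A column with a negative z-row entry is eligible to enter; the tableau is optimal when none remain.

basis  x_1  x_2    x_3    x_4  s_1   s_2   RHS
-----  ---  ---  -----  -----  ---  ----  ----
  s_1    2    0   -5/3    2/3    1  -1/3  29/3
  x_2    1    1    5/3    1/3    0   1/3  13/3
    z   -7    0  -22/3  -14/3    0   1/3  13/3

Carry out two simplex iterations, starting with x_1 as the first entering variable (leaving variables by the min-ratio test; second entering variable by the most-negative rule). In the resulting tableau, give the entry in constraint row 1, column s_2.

Ratio test on column x_1 — row 1: (29/3)/2 = 29/6; row 2: (13/3)/1 = 13/3. Minimum is 13/3 at row 2 (x_2 leaves); pivot element 1.
Divide row 2 by 1; eliminate column x_1 from the other rows.
Second iteration: most negative z-row entry is -7/3 in column x_4, so x_4 enters.
Ratio test on column x_4 — row 1: entry 0 ≤ 0; row 2: (13/3)/(1/3) = 13. Minimum is 13 at row 2 (x_1 leaves); pivot element 1/3.
Divide row 2 by 1/3; eliminate column x_4 from the other rows.
After both pivots, the entry at constraint row 1, column s_2 is -1.

-1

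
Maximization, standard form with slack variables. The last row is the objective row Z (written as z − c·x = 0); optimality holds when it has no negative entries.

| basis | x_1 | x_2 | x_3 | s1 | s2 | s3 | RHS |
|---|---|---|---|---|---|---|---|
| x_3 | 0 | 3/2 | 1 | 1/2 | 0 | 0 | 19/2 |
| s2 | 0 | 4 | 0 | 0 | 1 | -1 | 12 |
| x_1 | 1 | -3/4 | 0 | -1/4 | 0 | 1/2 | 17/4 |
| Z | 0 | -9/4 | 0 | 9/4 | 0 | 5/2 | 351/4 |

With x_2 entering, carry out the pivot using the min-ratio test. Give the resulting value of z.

Ratio test on column x_2 — row 1: (19/2)/(3/2) = 19/3; row 2: 12/4 = 3; row 3: entry -3/4 ≤ 0. Minimum is 3 at row 2 (s2 leaves); pivot element 4.
Pivot on row 2; the Z-row RHS becomes 351/4 − (-9/4)·3 = 189/2.

189/2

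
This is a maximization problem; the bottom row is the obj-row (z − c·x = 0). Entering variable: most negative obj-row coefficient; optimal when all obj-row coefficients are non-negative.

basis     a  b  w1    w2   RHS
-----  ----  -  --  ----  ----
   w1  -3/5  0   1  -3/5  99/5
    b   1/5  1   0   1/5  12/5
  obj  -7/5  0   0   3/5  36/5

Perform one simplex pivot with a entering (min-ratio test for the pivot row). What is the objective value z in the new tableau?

Ratio test on column a — row 1: entry -3/5 ≤ 0; row 2: (12/5)/(1/5) = 12. Minimum is 12 at row 2 (b leaves); pivot element 1/5.
Pivot on row 2; the obj-row RHS becomes 36/5 − (-7/5)·12 = 24.

24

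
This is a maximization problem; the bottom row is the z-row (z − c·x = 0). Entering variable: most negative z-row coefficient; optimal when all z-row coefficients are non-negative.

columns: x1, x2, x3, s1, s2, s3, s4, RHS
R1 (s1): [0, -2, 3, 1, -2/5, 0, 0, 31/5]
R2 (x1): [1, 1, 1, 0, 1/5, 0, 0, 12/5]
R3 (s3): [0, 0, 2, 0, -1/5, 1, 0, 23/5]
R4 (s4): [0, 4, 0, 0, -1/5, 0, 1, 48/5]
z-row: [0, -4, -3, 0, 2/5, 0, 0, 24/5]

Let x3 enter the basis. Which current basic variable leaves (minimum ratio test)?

s1

Column x3 entries and ratios — s1: (31/5)/3 = 31/15; x1: (12/5)/1 = 12/5; s3: (23/5)/2 = 23/10; s4: 0 ≤ 0, skip.
Smallest ratio is 31/15 in the row of s1, so s1 leaves.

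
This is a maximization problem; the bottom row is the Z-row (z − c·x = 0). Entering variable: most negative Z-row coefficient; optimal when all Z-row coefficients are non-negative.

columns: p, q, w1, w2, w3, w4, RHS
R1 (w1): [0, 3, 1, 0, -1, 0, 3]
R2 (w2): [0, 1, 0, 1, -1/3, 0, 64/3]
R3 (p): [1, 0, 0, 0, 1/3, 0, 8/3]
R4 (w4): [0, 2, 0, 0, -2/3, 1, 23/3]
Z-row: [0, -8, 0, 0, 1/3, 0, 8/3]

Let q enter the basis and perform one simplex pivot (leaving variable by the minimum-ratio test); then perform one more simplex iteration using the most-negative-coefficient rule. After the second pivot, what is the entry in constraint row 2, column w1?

Ratio test on column q — row 1: 3/3 = 1; row 2: (64/3)/1 = 64/3; row 3: entry 0 ≤ 0; row 4: (23/3)/2 = 23/6. Minimum is 1 at row 1 (w1 leaves); pivot element 3.
Divide row 1 by 3; eliminate column q from the other rows.
Second iteration: most negative Z-row entry is -7/3 in column w3, so w3 enters.
Ratio test on column w3 — row 1: entry -1/3 ≤ 0; row 2: entry 0 ≤ 0; row 3: (8/3)/(1/3) = 8; row 4: entry 0 ≤ 0. Minimum is 8 at row 3 (p leaves); pivot element 1/3.
Divide row 3 by 1/3; eliminate column w3 from the other rows.
After both pivots, the entry at constraint row 2, column w1 is -1/3.

-1/3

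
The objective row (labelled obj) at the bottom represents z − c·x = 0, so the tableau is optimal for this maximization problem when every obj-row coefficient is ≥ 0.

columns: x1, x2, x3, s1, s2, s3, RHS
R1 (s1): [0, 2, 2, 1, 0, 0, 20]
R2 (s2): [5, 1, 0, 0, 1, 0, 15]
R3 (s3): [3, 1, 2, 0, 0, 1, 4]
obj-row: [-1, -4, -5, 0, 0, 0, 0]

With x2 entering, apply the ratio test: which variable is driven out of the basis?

s3

Column x2 entries and ratios — s1: 20/2 = 10; s2: 15/1 = 15; s3: 4/1 = 4.
Smallest ratio is 4 in the row of s3, so s3 leaves.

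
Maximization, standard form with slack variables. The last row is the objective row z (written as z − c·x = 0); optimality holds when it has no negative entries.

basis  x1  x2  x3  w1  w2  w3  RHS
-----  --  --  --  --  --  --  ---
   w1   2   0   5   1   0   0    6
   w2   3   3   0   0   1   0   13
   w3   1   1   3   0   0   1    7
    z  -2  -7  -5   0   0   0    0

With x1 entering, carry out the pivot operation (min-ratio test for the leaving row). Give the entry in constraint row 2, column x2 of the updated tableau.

Ratio test on column x1 — row 1: 6/2 = 3; row 2: 13/3 = 13/3; row 3: 7/1 = 7. Minimum is 3 at row 1 (w1 leaves); pivot element 2.
Divide row 1 by 2; eliminate column x1 from the other rows.
Row 2 update in column x2: 3 − 3·0 = 3.

3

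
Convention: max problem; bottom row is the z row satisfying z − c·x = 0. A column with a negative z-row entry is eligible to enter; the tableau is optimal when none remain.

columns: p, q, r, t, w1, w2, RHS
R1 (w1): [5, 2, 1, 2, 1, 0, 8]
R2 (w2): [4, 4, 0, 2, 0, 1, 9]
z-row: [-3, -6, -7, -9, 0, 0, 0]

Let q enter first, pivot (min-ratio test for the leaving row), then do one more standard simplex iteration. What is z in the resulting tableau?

38

Ratio test on column q — row 1: 8/2 = 4; row 2: 9/4 = 9/4. Minimum is 9/4 at row 2 (w2 leaves); pivot element 4.
Pivot on row 2; the z-row RHS becomes 0 − (-6)·(9/4) = 27/2.
Next entering variable (most negative z-row entry -7): r.
Ratio test on column r — row 1: (7/2)/1 = 7/2; row 2: entry 0 ≤ 0. Minimum is 7/2 at row 1 (w1 leaves); pivot element 1.
After the second pivot the z-row RHS is 27/2 − (-7)·(7/2) = 38.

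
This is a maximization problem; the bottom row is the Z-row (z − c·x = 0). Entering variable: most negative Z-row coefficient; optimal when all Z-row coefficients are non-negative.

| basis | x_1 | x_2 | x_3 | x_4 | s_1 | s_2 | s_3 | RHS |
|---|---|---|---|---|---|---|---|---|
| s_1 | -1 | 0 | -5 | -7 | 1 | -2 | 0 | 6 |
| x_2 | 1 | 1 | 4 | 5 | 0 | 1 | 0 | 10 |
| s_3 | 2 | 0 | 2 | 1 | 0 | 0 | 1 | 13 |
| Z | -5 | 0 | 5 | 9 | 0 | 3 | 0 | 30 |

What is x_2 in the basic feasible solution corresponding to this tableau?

x_2 is basic (row 2); its value is the RHS of that row, 10.

10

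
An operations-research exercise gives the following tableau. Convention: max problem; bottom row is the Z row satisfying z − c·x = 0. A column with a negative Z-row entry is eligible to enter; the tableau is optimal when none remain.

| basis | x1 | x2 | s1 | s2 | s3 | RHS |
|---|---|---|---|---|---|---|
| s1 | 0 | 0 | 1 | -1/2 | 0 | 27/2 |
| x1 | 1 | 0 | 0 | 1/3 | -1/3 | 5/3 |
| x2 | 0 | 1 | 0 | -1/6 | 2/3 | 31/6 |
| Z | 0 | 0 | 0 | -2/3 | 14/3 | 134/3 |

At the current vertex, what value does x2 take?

x2 is basic (row 3); its value is the RHS of that row, 31/6.

31/6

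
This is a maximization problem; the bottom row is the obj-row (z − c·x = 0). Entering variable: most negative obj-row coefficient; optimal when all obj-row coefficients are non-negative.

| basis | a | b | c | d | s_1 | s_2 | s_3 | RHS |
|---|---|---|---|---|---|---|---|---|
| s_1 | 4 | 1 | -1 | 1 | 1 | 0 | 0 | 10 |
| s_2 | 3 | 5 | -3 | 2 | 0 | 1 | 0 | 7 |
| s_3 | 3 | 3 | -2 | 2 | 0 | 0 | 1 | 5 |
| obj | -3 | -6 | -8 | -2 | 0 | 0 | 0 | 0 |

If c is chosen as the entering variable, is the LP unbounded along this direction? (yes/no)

Every constraint-row entry in column c is ≤ 0, so increasing c is unbounded.

yes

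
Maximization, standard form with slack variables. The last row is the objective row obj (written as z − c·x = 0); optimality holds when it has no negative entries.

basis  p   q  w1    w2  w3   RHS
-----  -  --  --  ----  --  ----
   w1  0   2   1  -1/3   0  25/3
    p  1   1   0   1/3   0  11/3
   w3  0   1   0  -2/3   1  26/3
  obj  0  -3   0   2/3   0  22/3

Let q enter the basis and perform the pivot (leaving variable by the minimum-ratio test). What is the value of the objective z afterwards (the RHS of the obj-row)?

Ratio test on column q — row 1: (25/3)/2 = 25/6; row 2: (11/3)/1 = 11/3; row 3: (26/3)/1 = 26/3. Minimum is 11/3 at row 2 (p leaves); pivot element 1.
Pivot on row 2; the obj-row RHS becomes 22/3 − (-3)·(11/3) = 55/3.

55/3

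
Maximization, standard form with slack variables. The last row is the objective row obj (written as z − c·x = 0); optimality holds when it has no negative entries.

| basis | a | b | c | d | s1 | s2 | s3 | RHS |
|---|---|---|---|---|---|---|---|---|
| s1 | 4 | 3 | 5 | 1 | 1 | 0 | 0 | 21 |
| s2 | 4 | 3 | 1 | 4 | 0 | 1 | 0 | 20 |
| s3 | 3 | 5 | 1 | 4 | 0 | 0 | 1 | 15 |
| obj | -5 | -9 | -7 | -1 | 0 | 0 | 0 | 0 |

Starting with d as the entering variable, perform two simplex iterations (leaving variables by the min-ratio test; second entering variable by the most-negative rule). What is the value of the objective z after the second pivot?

27

Ratio test on column d — row 1: 21/1 = 21; row 2: 20/4 = 5; row 3: 15/4 = 15/4. Minimum is 15/4 at row 3 (s3 leaves); pivot element 4.
Pivot on row 3; the obj-row RHS becomes 0 − (-1)·(15/4) = 15/4.
Next entering variable (most negative obj-row entry -31/4): b.
Ratio test on column b — row 1: (69/4)/(7/4) = 69/7; row 2: entry -2 ≤ 0; row 3: (15/4)/(5/4) = 3. Minimum is 3 at row 3 (d leaves); pivot element 5/4.
After the second pivot the obj-row RHS is 15/4 − (-31/4)·3 = 27.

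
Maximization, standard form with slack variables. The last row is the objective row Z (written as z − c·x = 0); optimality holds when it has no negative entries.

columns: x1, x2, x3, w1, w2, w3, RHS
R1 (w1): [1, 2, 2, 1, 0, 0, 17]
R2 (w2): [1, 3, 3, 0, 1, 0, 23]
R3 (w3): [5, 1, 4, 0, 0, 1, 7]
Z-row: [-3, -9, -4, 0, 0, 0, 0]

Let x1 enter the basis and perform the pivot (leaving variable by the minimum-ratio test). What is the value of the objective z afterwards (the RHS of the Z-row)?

Ratio test on column x1 — row 1: 17/1 = 17; row 2: 23/1 = 23; row 3: 7/5 = 7/5. Minimum is 7/5 at row 3 (w3 leaves); pivot element 5.
Pivot on row 3; the Z-row RHS becomes 0 − (-3)·(7/5) = 21/5.

21/5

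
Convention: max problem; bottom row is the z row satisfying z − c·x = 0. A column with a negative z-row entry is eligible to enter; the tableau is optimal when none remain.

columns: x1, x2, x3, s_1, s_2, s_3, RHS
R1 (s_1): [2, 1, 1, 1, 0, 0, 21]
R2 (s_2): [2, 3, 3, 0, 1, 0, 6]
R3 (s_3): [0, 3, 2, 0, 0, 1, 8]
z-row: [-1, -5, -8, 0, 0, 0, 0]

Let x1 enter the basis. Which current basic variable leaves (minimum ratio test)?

s_2

Column x1 entries and ratios — s_1: 21/2 = 21/2; s_2: 6/2 = 3; s_3: 0 ≤ 0, skip.
Smallest ratio is 3 in the row of s_2, so s_2 leaves.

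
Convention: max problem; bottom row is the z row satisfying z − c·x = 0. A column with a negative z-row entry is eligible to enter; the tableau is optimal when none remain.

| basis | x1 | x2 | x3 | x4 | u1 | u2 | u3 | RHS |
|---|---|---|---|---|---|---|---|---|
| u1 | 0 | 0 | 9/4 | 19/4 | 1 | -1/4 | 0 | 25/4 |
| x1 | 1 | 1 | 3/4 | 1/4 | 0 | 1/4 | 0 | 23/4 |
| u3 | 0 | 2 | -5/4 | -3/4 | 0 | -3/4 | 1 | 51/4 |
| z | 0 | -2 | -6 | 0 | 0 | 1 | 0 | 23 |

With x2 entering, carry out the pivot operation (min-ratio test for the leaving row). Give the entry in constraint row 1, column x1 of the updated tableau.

Ratio test on column x2 — row 1: entry 0 ≤ 0; row 2: (23/4)/1 = 23/4; row 3: (51/4)/2 = 51/8. Minimum is 23/4 at row 2 (x1 leaves); pivot element 1.
Divide row 2 by 1; eliminate column x2 from the other rows.
Row 1 update in column x1: 0 − 0·1 = 0.

0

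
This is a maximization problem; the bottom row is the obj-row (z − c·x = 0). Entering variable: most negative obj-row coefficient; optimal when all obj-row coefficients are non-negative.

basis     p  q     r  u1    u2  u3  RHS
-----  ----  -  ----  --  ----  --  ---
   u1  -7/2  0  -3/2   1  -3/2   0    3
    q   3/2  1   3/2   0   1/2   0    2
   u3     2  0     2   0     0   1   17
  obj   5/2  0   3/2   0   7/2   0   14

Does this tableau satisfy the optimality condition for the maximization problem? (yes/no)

yes

Every obj-row coefficient is ≥ 0, so the tableau is optimal.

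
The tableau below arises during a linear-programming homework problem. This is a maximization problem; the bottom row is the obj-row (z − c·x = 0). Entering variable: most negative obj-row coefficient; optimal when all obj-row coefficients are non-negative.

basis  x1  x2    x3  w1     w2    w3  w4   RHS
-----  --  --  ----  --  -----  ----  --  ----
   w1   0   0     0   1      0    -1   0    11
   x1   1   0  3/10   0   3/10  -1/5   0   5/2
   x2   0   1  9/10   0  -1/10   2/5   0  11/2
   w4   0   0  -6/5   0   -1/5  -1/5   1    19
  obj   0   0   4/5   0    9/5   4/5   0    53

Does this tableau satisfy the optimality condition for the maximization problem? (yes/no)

Every obj-row coefficient is ≥ 0, so the tableau is optimal.

yes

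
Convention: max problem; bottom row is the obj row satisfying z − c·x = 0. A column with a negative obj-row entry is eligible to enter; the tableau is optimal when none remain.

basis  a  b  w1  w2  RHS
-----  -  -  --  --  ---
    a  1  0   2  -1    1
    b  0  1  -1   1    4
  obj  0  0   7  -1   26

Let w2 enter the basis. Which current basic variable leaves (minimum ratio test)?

b

Column w2 entries and ratios — a: -1 ≤ 0, skip; b: 4/1 = 4.
Smallest ratio is 4 in the row of b, so b leaves.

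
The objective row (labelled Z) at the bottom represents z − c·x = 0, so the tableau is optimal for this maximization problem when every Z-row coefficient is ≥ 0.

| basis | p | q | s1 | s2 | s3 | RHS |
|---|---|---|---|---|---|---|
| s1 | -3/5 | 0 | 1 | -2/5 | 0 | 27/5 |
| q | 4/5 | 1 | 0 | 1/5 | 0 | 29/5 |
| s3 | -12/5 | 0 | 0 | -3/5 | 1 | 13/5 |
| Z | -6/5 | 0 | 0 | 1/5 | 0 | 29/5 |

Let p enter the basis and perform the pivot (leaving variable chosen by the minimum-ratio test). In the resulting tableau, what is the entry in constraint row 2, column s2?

1/4

Ratio test on column p — row 1: entry -3/5 ≤ 0; row 2: (29/5)/(4/5) = 29/4; row 3: entry -12/5 ≤ 0. Minimum is 29/4 at row 2 (q leaves); pivot element 4/5.
Divide row 2 by 4/5; eliminate column p from the other rows.
In the new row 2, the s2 entry is the old entry divided by the pivot: (1/5)/(4/5) = 1/4.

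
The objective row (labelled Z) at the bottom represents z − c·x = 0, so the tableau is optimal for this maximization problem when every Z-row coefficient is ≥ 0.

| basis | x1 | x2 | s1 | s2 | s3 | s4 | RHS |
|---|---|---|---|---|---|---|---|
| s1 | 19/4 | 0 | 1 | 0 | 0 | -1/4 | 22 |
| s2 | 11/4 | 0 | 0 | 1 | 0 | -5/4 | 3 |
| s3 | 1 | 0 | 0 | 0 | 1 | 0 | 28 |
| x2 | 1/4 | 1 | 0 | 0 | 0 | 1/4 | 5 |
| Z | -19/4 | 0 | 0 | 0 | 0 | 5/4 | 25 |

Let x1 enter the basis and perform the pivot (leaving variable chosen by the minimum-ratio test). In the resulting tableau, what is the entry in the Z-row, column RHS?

Ratio test on column x1 — row 1: 22/(19/4) = 88/19; row 2: 3/(11/4) = 12/11; row 3: 28/1 = 28; row 4: 5/(1/4) = 20. Minimum is 12/11 at row 2 (s2 leaves); pivot element 11/4.
Divide row 2 by 11/4; eliminate column x1 from the other rows.
Z-row update in column RHS: 25 − (-19/4)·(12/11) = 332/11.

332/11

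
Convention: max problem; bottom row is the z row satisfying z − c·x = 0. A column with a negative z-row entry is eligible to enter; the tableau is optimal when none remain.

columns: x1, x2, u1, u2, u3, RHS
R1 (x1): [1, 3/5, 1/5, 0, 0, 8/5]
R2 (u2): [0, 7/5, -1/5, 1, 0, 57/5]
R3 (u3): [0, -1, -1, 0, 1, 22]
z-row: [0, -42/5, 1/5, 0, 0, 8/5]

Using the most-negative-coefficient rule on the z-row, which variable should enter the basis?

x2

Negative z-row entries: x2: -42/5.
The most negative is -42/5 in column x2, so x2 enters.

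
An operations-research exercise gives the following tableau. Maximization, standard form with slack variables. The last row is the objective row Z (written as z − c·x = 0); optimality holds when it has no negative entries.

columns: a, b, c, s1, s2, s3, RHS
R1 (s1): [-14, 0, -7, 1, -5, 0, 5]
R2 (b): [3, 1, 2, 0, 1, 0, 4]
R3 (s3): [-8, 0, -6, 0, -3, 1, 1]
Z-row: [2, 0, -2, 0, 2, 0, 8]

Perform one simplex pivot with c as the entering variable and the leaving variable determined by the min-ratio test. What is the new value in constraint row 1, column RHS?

Ratio test on column c — row 1: entry -7 ≤ 0; row 2: 4/2 = 2; row 3: entry -6 ≤ 0. Minimum is 2 at row 2 (b leaves); pivot element 2.
Divide row 2 by 2; eliminate column c from the other rows.
Row 1 update in column RHS: 5 − (-7)·2 = 19.

19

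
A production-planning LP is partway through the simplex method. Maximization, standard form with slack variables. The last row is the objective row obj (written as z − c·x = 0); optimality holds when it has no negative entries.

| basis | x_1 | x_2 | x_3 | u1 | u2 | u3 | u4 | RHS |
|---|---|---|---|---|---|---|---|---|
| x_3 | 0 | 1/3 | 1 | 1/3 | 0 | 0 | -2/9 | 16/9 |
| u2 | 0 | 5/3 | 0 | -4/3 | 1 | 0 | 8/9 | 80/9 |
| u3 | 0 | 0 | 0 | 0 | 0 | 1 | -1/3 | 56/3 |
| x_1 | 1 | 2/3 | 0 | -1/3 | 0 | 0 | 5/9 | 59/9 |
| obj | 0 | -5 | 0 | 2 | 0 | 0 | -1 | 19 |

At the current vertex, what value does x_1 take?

x_1 is basic (row 4); its value is the RHS of that row, 59/9.

59/9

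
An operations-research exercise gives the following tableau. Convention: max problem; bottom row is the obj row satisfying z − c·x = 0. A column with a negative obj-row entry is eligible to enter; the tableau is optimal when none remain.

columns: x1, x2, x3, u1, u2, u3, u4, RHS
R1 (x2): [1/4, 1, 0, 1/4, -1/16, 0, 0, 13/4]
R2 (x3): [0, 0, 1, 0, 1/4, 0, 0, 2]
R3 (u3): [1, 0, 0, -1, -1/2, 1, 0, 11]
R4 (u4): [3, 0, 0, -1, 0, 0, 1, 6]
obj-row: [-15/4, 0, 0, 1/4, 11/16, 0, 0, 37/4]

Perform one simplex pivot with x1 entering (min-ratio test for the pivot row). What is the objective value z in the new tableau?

67/4

Ratio test on column x1 — row 1: (13/4)/(1/4) = 13; row 2: entry 0 ≤ 0; row 3: 11/1 = 11; row 4: 6/3 = 2. Minimum is 2 at row 4 (u4 leaves); pivot element 3.
Pivot on row 4; the obj-row RHS becomes 37/4 − (-15/4)·2 = 67/4.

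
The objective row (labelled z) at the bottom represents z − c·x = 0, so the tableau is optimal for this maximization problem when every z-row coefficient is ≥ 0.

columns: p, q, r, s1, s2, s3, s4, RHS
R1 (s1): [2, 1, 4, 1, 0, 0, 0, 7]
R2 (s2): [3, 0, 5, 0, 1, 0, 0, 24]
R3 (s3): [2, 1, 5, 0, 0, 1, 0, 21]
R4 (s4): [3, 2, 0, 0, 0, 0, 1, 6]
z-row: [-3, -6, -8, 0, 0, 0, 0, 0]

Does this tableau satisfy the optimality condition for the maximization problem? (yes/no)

The z-row has a negative entry -8 in column r, so it is not optimal.

no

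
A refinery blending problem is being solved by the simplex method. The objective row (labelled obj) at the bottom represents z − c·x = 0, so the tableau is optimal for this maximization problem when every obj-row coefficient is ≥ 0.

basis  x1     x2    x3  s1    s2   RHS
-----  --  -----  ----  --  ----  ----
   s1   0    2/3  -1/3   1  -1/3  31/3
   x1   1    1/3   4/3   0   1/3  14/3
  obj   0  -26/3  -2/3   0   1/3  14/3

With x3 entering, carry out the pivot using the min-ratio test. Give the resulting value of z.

7

Ratio test on column x3 — row 1: entry -1/3 ≤ 0; row 2: (14/3)/(4/3) = 7/2. Minimum is 7/2 at row 2 (x1 leaves); pivot element 4/3.
Pivot on row 2; the obj-row RHS becomes 14/3 − (-2/3)·(7/2) = 7.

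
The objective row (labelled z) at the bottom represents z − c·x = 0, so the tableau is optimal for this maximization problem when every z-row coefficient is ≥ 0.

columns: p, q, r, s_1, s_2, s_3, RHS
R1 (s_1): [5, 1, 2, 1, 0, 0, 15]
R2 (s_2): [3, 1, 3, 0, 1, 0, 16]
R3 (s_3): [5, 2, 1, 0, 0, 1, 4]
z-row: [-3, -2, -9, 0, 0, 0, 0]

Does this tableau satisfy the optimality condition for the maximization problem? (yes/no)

no

The z-row has a negative entry -9 in column r, so it is not optimal.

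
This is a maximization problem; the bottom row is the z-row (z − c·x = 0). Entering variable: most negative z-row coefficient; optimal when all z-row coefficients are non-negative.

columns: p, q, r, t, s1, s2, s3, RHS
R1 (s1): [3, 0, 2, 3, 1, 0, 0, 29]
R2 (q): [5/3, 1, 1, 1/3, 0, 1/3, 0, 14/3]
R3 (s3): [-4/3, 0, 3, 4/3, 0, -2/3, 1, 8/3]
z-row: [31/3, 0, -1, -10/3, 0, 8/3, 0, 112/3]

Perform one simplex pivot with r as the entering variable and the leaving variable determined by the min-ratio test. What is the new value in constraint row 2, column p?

19/9

Ratio test on column r — row 1: 29/2 = 29/2; row 2: (14/3)/1 = 14/3; row 3: (8/3)/3 = 8/9. Minimum is 8/9 at row 3 (s3 leaves); pivot element 3.
Divide row 3 by 3; eliminate column r from the other rows.
Row 2 update in column p: 5/3 − 1·(-4/9) = 19/9.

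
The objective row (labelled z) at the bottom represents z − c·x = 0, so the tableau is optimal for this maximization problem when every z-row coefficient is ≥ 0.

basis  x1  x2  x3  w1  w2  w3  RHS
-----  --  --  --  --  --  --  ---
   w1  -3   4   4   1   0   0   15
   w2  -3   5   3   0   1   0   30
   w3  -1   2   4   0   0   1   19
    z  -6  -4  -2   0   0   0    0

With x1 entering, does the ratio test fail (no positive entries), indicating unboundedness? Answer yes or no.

yes

Every constraint-row entry in column x1 is ≤ 0, so increasing x1 is unbounded.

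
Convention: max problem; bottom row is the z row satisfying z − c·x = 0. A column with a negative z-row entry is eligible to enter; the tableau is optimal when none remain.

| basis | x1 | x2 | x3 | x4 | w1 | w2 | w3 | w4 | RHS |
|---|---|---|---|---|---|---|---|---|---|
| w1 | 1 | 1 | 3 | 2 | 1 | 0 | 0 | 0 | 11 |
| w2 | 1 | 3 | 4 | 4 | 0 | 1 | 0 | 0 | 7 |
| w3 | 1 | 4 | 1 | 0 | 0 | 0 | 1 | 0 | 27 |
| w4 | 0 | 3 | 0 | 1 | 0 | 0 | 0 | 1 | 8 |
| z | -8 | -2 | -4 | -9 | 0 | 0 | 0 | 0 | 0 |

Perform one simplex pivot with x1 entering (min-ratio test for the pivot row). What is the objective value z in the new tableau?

56

Ratio test on column x1 — row 1: 11/1 = 11; row 2: 7/1 = 7; row 3: 27/1 = 27; row 4: entry 0 ≤ 0. Minimum is 7 at row 2 (w2 leaves); pivot element 1.
Pivot on row 2; the z-row RHS becomes 0 − (-8)·7 = 56.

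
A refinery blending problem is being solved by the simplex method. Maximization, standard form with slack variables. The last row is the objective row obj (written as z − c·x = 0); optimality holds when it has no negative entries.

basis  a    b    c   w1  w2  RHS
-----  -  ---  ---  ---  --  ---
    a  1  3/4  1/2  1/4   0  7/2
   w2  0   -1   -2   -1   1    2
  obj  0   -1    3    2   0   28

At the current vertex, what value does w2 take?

2

w2 is basic (row 2); its value is the RHS of that row, 2.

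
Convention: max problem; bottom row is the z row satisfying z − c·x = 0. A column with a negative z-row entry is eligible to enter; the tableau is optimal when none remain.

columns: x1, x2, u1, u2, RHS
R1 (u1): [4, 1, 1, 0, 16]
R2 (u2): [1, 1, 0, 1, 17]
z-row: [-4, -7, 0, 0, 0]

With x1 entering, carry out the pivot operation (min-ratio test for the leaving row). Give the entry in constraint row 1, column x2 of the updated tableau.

Ratio test on column x1 — row 1: 16/4 = 4; row 2: 17/1 = 17. Minimum is 4 at row 1 (u1 leaves); pivot element 4.
Divide row 1 by 4; eliminate column x1 from the other rows.
In the new row 1, the x2 entry is the old entry divided by the pivot: 1/4 = 1/4.

1/4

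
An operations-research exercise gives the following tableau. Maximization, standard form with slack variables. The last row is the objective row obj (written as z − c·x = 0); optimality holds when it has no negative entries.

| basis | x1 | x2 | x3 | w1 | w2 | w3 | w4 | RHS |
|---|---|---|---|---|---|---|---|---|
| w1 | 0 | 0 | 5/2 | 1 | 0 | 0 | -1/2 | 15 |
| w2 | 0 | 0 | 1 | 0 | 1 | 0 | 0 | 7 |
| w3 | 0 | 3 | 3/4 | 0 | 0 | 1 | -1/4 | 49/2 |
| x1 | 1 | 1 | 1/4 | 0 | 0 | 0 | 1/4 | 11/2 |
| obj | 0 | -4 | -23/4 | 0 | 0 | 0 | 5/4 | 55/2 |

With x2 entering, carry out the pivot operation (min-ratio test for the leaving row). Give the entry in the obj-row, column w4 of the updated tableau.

Ratio test on column x2 — row 1: entry 0 ≤ 0; row 2: entry 0 ≤ 0; row 3: (49/2)/3 = 49/6; row 4: (11/2)/1 = 11/2. Minimum is 11/2 at row 4 (x1 leaves); pivot element 1.
Divide row 4 by 1; eliminate column x2 from the other rows.
obj-row update in column w4: 5/4 − (-4)·(1/4) = 9/4.

9/4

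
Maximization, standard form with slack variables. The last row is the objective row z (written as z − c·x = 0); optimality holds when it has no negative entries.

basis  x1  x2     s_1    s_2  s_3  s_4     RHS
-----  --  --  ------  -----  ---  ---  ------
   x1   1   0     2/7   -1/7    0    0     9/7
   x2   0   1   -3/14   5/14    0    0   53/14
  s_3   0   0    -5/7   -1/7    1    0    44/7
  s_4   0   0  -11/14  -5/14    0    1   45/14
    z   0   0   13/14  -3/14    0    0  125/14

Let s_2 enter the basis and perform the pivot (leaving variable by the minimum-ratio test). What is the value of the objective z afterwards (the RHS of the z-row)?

Ratio test on column s_2 — row 1: entry -1/7 ≤ 0; row 2: (53/14)/(5/14) = 53/5; row 3: entry -1/7 ≤ 0; row 4: entry -5/14 ≤ 0. Minimum is 53/5 at row 2 (x2 leaves); pivot element 5/14.
Pivot on row 2; the z-row RHS becomes 125/14 − (-3/14)·(53/5) = 56/5.

56/5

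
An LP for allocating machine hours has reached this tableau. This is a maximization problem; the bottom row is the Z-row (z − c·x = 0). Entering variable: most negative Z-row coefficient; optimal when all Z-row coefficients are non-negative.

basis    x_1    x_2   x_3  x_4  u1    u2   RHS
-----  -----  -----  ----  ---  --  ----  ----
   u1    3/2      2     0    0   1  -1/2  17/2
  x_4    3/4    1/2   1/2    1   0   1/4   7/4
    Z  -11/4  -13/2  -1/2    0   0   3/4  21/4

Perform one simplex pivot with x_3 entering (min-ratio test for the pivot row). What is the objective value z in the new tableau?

7

Ratio test on column x_3 — row 1: entry 0 ≤ 0; row 2: (7/4)/(1/2) = 7/2. Minimum is 7/2 at row 2 (x_4 leaves); pivot element 1/2.
Pivot on row 2; the Z-row RHS becomes 21/4 − (-1/2)·(7/2) = 7.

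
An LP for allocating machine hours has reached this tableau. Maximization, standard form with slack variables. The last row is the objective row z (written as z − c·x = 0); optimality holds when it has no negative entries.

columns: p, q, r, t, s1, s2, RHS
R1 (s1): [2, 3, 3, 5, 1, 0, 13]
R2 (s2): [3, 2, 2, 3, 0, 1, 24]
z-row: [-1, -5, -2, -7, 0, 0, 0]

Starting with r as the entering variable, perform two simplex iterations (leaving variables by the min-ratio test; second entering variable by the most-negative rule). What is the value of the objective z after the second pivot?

Ratio test on column r — row 1: 13/3 = 13/3; row 2: 24/2 = 12. Minimum is 13/3 at row 1 (s1 leaves); pivot element 3.
Pivot on row 1; the z-row RHS becomes 0 − (-2)·(13/3) = 26/3.
Next entering variable (most negative z-row entry -11/3): t.
Ratio test on column t — row 1: (13/3)/(5/3) = 13/5; row 2: entry -1/3 ≤ 0. Minimum is 13/5 at row 1 (r leaves); pivot element 5/3.
After the second pivot the z-row RHS is 26/3 − (-11/3)·(13/5) = 91/5.

91/5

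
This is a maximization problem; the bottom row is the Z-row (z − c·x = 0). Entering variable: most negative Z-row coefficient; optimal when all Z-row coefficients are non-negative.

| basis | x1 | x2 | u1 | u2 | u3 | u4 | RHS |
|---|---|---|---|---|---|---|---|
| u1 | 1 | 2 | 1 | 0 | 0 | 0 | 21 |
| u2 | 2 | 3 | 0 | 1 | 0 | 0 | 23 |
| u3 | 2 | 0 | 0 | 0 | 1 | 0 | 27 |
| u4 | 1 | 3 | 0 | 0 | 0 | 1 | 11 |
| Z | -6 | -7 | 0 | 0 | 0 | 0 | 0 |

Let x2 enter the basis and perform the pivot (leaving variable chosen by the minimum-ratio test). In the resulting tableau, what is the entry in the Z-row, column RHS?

77/3

Ratio test on column x2 — row 1: 21/2 = 21/2; row 2: 23/3 = 23/3; row 3: entry 0 ≤ 0; row 4: 11/3 = 11/3. Minimum is 11/3 at row 4 (u4 leaves); pivot element 3.
Divide row 4 by 3; eliminate column x2 from the other rows.
Z-row update in column RHS: 0 − (-7)·(11/3) = 77/3.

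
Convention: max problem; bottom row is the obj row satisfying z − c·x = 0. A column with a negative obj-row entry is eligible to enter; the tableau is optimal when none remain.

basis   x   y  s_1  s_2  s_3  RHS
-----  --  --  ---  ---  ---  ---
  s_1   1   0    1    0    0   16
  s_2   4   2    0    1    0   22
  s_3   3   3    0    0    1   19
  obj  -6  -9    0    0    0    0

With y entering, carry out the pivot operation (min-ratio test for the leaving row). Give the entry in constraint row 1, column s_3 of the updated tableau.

0

Ratio test on column y — row 1: entry 0 ≤ 0; row 2: 22/2 = 11; row 3: 19/3 = 19/3. Minimum is 19/3 at row 3 (s_3 leaves); pivot element 3.
Divide row 3 by 3; eliminate column y from the other rows.
Row 1 update in column s_3: 0 − 0·(1/3) = 0.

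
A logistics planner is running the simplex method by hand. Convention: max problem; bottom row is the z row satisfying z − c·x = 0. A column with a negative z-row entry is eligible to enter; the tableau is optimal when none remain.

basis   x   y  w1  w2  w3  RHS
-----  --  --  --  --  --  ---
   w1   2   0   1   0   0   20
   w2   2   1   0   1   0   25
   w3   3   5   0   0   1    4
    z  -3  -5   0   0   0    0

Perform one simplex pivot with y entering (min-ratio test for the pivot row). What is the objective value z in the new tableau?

4

Ratio test on column y — row 1: entry 0 ≤ 0; row 2: 25/1 = 25; row 3: 4/5 = 4/5. Minimum is 4/5 at row 3 (w3 leaves); pivot element 5.
Pivot on row 3; the z-row RHS becomes 0 − (-5)·(4/5) = 4.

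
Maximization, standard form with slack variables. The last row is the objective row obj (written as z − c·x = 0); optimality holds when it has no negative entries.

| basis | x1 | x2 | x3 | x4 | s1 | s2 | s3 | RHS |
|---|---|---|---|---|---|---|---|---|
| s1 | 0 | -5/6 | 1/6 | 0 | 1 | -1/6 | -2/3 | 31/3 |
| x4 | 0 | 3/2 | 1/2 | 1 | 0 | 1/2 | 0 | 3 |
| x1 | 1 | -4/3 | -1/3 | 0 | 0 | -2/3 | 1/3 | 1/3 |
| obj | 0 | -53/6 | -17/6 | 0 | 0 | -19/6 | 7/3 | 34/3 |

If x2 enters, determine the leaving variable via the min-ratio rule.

Column x2 entries and ratios — s1: -5/6 ≤ 0, skip; x4: 3/(3/2) = 2; x1: -4/3 ≤ 0, skip.
Smallest ratio is 2 in the row of x4, so x4 leaves.

x4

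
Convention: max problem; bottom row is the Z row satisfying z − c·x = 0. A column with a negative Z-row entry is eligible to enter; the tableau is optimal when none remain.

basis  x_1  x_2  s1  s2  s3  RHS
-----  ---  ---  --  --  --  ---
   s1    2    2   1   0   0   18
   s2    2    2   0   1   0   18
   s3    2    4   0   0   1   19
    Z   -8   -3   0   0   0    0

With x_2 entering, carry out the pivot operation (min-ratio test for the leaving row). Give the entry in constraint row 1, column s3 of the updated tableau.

Ratio test on column x_2 — row 1: 18/2 = 9; row 2: 18/2 = 9; row 3: 19/4 = 19/4. Minimum is 19/4 at row 3 (s3 leaves); pivot element 4.
Divide row 3 by 4; eliminate column x_2 from the other rows.
Row 1 update in column s3: 0 − 2·(1/4) = -1/2.

-1/2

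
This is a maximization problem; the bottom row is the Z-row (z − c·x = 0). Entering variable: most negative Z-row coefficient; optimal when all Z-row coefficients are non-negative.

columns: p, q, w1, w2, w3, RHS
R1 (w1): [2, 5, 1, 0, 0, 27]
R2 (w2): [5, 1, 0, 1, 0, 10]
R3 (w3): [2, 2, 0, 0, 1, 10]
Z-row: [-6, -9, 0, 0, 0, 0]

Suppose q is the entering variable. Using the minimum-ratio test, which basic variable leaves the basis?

Column q entries and ratios — w1: 27/5 = 27/5; w2: 10/1 = 10; w3: 10/2 = 5.
Smallest ratio is 5 in the row of w3, so w3 leaves.

w3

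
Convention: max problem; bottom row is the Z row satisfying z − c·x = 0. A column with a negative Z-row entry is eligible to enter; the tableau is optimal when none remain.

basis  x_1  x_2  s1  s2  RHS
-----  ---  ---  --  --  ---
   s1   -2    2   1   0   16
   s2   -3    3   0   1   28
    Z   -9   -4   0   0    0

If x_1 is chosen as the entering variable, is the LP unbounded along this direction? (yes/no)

Every constraint-row entry in column x_1 is ≤ 0, so increasing x_1 is unbounded.

yes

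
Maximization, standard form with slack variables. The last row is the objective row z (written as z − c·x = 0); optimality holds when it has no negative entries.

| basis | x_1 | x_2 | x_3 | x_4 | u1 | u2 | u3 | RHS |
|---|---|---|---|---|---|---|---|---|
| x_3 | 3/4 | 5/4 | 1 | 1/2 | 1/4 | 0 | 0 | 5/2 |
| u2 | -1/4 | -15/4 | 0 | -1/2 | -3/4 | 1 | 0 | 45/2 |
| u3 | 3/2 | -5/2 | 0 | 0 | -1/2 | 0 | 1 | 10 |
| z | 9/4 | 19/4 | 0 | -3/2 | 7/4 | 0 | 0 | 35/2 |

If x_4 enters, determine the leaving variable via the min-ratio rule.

Column x_4 entries and ratios — x_3: (5/2)/(1/2) = 5; u2: -1/2 ≤ 0, skip; u3: 0 ≤ 0, skip.
Smallest ratio is 5 in the row of x_3, so x_3 leaves.

x_3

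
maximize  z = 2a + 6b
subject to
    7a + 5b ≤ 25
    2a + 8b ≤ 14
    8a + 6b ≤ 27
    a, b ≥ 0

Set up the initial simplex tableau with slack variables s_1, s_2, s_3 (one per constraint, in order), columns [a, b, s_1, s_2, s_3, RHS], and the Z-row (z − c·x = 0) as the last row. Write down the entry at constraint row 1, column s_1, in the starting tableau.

Slack s_1 belongs to constraint 1; its column is the unit vector e_1, so the entry in row 1 is 1.

1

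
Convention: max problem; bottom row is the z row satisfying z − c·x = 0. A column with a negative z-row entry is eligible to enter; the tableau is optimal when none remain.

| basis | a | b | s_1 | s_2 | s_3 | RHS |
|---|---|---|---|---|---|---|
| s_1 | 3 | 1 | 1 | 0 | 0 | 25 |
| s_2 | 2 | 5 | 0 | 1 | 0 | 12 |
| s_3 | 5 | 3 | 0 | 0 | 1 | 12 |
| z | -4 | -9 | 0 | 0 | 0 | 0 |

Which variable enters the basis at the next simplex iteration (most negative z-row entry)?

b

Negative z-row entries: a: -4, b: -9.
The most negative is -9 in column b, so b enters.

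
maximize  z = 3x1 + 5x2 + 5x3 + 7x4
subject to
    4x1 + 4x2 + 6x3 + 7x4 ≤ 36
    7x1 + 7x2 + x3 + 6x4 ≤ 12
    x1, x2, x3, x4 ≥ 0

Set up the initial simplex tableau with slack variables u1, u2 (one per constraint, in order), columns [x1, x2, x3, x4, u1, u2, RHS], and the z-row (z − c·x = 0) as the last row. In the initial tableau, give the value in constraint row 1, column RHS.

The RHS of constraint 1 is b_1 = 36.

36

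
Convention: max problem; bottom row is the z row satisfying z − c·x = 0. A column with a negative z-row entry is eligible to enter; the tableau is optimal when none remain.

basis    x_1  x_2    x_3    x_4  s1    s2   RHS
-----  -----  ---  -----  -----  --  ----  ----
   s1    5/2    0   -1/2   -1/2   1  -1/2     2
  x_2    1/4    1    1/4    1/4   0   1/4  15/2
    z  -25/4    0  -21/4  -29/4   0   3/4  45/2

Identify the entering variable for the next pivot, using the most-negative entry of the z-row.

x_4

Negative z-row entries: x_1: -25/4, x_3: -21/4, x_4: -29/4.
The most negative is -29/4 in column x_4, so x_4 enters.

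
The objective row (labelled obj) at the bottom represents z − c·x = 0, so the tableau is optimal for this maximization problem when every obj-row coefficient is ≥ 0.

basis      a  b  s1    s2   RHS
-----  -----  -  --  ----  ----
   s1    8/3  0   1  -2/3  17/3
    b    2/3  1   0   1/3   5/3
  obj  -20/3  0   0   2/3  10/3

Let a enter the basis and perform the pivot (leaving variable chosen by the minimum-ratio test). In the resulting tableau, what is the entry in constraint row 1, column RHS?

17/8

Ratio test on column a — row 1: (17/3)/(8/3) = 17/8; row 2: (5/3)/(2/3) = 5/2. Minimum is 17/8 at row 1 (s1 leaves); pivot element 8/3.
Divide row 1 by 8/3; eliminate column a from the other rows.
In the new row 1, the RHS entry is the old entry divided by the pivot: (17/3)/(8/3) = 17/8.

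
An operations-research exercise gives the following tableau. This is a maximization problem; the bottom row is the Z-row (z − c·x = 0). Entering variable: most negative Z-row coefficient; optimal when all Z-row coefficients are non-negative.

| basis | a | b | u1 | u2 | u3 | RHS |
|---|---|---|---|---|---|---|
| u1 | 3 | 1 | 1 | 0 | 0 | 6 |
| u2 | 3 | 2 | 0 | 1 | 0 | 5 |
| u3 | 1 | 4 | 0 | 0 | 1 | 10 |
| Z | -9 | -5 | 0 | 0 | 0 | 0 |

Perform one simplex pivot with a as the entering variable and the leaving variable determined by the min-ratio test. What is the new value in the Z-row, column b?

Ratio test on column a — row 1: 6/3 = 2; row 2: 5/3 = 5/3; row 3: 10/1 = 10. Minimum is 5/3 at row 2 (u2 leaves); pivot element 3.
Divide row 2 by 3; eliminate column a from the other rows.
Z-row update in column b: -5 − (-9)·(2/3) = 1.

1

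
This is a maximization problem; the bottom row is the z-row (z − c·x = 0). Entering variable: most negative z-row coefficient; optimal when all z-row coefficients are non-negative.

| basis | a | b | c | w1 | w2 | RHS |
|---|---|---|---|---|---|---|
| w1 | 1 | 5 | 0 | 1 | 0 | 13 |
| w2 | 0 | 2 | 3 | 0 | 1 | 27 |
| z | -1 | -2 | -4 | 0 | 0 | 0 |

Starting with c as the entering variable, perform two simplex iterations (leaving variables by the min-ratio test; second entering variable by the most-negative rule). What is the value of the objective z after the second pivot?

Ratio test on column c — row 1: entry 0 ≤ 0; row 2: 27/3 = 9. Minimum is 9 at row 2 (w2 leaves); pivot element 3.
Pivot on row 2; the z-row RHS becomes 0 − (-4)·9 = 36.
Next entering variable (most negative z-row entry -1): a.
Ratio test on column a — row 1: 13/1 = 13; row 2: entry 0 ≤ 0. Minimum is 13 at row 1 (w1 leaves); pivot element 1.
After the second pivot the z-row RHS is 36 − (-1)·13 = 49.

49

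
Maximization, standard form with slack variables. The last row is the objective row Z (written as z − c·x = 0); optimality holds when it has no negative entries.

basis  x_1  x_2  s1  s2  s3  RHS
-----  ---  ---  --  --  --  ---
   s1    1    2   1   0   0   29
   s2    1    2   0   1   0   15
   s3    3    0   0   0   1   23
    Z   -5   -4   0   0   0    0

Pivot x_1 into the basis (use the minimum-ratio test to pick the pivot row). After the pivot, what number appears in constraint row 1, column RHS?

64/3

Ratio test on column x_1 — row 1: 29/1 = 29; row 2: 15/1 = 15; row 3: 23/3 = 23/3. Minimum is 23/3 at row 3 (s3 leaves); pivot element 3.
Divide row 3 by 3; eliminate column x_1 from the other rows.
Row 1 update in column RHS: 29 − 1·(23/3) = 64/3.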